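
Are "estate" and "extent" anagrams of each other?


Word 1: "estate" → sorted: aeestt
Word 2: "extent" → sorted: eenttx
Same letters? aeestt != eenttx
Anagram = No


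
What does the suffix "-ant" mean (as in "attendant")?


Suffix: -ant
Example: attendant = attend + -ant
Meaning = one who / that which


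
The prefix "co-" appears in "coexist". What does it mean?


Prefix: co-
As in: coexist -> co- + exist
Meaning = together


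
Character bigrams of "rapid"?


Word: "rapid" (length 5)
Number of bigrams = 5 - 2 + 1 = 4
  Position 0: "ra"
  Position 1: "ap"
  Position 2: "pi"
  Position 3: "id"
Bigrams = "ra", "ap", "pi", "id"


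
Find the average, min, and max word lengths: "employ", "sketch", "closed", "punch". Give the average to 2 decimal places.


Lengths: "employ"=6, "sketch"=6, "closed"=6, "punch"=5
Sum = 23, Count = 4
Average = 23/4 = 5.75
= avg=5.75, min=5, max=6


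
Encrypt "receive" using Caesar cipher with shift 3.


Word: "receive"
Shift: 3
Each letter → (letter + shift) mod 26:
  'r' (17) + 3 = 20 → 'u'
  'e' (4) + 3 = 7 → 'h'
  'c' (2) + 3 = 5 → 'f'
  'e' (4) + 3 = 7 → 'h'
  'i' (8) + 3 = 11 → 'l'
  'v' (21) + 3 = 24 → 'y'
  'e' (4) + 3 = 7 → 'h'
Result = "uhfhlyh"


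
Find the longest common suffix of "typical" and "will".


Word 1: "typical"
Word 2: "will"
Comparing from end:
  Pos -1: 'l' == 'l'
  Pos -2: 'a' != 'l' (stop)
LCS = "l" (length 1)


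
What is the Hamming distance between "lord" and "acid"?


Comparing character by character (same length = 4):
  Pos 0: 'l' vs 'a' !=
  Pos 1: 'o' vs 'c' !=
  Pos 2: 'r' vs 'i' !=
  Pos 3: 'd' vs 'd' =
Hamming distance = 3


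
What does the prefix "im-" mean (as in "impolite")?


Prefix: im-
Example: impolite = im- + polite
Meaning = not / into


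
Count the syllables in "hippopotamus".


Word: "hippopotamus"
Syllable breakdown: hip | po | pot | a | mus
Counting: 5 parts
= 5 syllables


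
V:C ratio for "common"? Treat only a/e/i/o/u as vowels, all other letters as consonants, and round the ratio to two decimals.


Word: "common"
Vowels (a,e,i,o,u): 2
Consonants: 4
Ratio = 2/4
= 0.50


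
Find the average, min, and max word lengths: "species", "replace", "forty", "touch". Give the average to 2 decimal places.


Lengths: "species"=7, "replace"=7, "forty"=5, "touch"=5
Sum = 24, Count = 4
Average = 24/4 = 6.00
= avg=6.00, min=5, max=7


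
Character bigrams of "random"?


Word: "random" (length 6)
Number of bigrams = 6 - 2 + 1 = 5
  Position 0: "ra"
  Position 1: "an"
  Position 2: "nd"
  Position 3: "do"
  Position 4: "om"
Bigrams = "ra", "an", "nd", "do", "om"


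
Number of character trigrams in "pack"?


Word: "pack" (length 4)
Number of 3-grams = length - 3 + 1 = 4 - 3 + 1
= 2


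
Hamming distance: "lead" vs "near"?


Comparing character by character (same length = 4):
  Pos 0: 'l' vs 'n' !=
  Pos 1: 'e' vs 'e' =
  Pos 2: 'a' vs 'a' =
  Pos 3: 'd' vs 'r' !=
Hamming distance = 2


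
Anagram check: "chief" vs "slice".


Word 1: "chief" → sorted: cefhi
Word 2: "slice" → sorted: ceils
Same letters? cefhi != ceils
Anagram = No


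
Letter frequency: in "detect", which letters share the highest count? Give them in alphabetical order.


Word: "detect"
Letter counts:
  'c': 1
  'd': 1
  'e': 2
  't': 2
Maximum count = 2
Most frequent = 'e', 't' (2 times each)


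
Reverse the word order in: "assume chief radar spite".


Original: "assume chief radar spite"
Words (1..n): assume | chief | radar | spite
Reversed (n..1): spite | radar | chief | assume
Result = "spite radar chief assume"


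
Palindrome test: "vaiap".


Word: "vaiap"
Reversed: "paiav"
Forward == Backward? vaiap != paiav
Palindrome = No


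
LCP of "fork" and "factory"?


Word 1: "fork"
Word 2: "factory"
Comparing from start:
  Pos 0: 'f' == 'f'
  Pos 1: 'o' != 'a' (stop)
LCP = "f" (length 1)


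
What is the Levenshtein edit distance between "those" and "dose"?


Word 1: "those" (length 5)
Word 2: "dose" (length 4)
One optimal edit sequence (insert/delete/substitute each cost 1):
  1. delete 't'  (+1)
  2. substitute 'h' -> 'd'  (+1)
  3. keep 'o'
  4. keep 's'
  5. keep 'e'
Total edit operations: 2
Edit distance = 2


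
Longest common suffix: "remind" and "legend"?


Word 1: "remind"
Word 2: "legend"
Comparing from end:
  Pos -1: 'd' == 'd'
  Pos -2: 'n' == 'n'
  Pos -3: 'i' != 'e' (stop)
LCS = "nd" (length 2)


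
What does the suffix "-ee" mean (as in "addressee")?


Suffix: -ee
As in: addressee -> address + -ee
Meaning = one who receives


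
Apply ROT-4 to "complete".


Word: "complete"
Shift: 4
Each letter → (letter + shift) mod 26:
  'c' (2) + 4 = 6 → 'g'
  'o' (14) + 4 = 18 → 's'
  'm' (12) + 4 = 16 → 'q'
  'p' (15) + 4 = 19 → 't'
  'l' (11) + 4 = 15 → 'p'
  'e' (4) + 4 = 8 → 'i'
  't' (19) + 4 = 23 → 'x'
  'e' (4) + 4 = 8 → 'i'
Result = "gsqtpixi"


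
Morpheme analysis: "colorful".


Word: "colorful"
Morphemes: color / -ful
Each morpheme carries meaning
= 2 morphemes


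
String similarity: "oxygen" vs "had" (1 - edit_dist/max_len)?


Word 1: "oxygen" (length 6)
Word 2: "had" (length 3)
One optimal edit sequence:
  1. delete 'o'  (+1)
  2. delete 'x'  (+1)
  3. delete 'y'  (+1)
  4. substitute 'g' -> 'h'  (+1)
  5. substitute 'e' -> 'a'  (+1)
  6. substitute 'n' -> 'd'  (+1)
Edit distance = 6
Max length = max(6, 3) = 6
Similarity = 1 - 6/6
= 0.0000


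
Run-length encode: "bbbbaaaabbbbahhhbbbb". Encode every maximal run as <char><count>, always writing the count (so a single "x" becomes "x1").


String: "bbbbaaaabbbbahhhbbbb"
Scanning for consecutive runs:
  'b' x 4
  'a' x 4
  'b' x 4
  'a' x 1
  'h' x 3
  'b' x 4
RLE = "b4a4b4a1h3b4"


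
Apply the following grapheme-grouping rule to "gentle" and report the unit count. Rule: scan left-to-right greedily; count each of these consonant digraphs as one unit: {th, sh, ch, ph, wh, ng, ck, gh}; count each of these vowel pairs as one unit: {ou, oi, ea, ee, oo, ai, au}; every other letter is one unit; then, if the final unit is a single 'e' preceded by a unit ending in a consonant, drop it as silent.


Word: "gentle" (6 letters)
Left-to-right scan:
  [1] 'g' (letter)
  [2] 'e' (letter)
  [3] 'n' (letter)
  [4] 't' (letter)
  [5] 'l' (letter)
  [6] 'e' (letter)
Units from scan: 6
Final unit is 'e' after a consonant -> drop as silent (-1)
Sound units = 5 units


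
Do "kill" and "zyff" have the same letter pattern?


Pattern of "kill": [0, 1, 2, 2]
Pattern of "zyff": [0, 1, 2, 2]
Patterns match
Same pattern = Yes


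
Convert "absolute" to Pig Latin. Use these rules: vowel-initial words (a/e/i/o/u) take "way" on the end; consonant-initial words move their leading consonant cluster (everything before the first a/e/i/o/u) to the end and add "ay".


Word: "absolute"
Starts with vowel → add 'way'
Pig Latin = "absoluteway"


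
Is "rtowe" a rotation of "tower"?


Word: "tower", Candidate: "rtowe"
Method: check if candidate is substring of word+word
"towertower" contains "rtowe"? Yes
Is rotation = Yes


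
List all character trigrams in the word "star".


Word: "star" (length 4)
Number of trigrams = 4 - 3 + 1 = 2
  Position 0: "sta"
  Position 1: "tar"
Trigrams = "sta", "tar"


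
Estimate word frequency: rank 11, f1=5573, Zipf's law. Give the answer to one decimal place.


Zipf's law: f(r) = f(1) / r
f(1) = 5573
f(11) = 5573 / 11
= 506.6 occurrences


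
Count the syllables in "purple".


Word: "purple"
Syllable breakdown: pur-ple
Counting: 2 parts
= 2 syllables


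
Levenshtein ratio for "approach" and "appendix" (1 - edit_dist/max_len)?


Word 1: "approach" (length 8)
Word 2: "appendix" (length 8)
One optimal edit sequence:
  1. keep 'a'
  2. keep 'p'
  3. keep 'p'
  4. substitute 'r' -> 'e'  (+1)
  5. substitute 'o' -> 'n'  (+1)
  6. substitute 'a' -> 'd'  (+1)
  7. substitute 'c' -> 'i'  (+1)
  8. substitute 'h' -> 'x'  (+1)
Edit distance = 5
Max length = max(8, 8) = 8
Similarity = 1 - 5/8
= 0.3750


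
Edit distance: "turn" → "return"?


Word 1: "turn" (length 4)
Word 2: "return" (length 6)
One optimal edit sequence (insert/delete/substitute each cost 1):
  1. insert 'r'  (+1)
  2. insert 'e'  (+1)
  3. keep 't'
  4. keep 'u'
  5. keep 'r'
  6. keep 'n'
Total edit operations: 2
Edit distance = 2


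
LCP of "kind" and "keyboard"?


Word 1: "kind"
Word 2: "keyboard"
Comparing from start:
  Pos 0: 'k' == 'k'
  Pos 1: 'i' != 'e' (stop)
LCP = "k" (length 1)


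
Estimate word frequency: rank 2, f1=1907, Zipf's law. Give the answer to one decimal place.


Zipf's law: f(r) = f(1) / r
f(1) = 1907
f(2) = 1907 / 2
= 953.5 occurrences


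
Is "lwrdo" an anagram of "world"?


Word 1: "world" → sorted: dlorw
Word 2: "lwrdo" → sorted: dlorw
Same letters? dlorw == dlorw
Anagram = Yes


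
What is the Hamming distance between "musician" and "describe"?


Comparing character by character (same length = 8):
  Pos 0: 'm' vs 'd' !=
  Pos 1: 'u' vs 'e' !=
  Pos 2: 's' vs 's' =
  Pos 3: 'i' vs 'c' !=
  Pos 4: 'c' vs 'r' !=
  Pos 5: 'i' vs 'i' =
  Pos 6: 'a' vs 'b' !=
  Pos 7: 'n' vs 'e' !=
Hamming distance = 6


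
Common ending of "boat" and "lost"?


Word 1: "boat"
Word 2: "lost"
Comparing from end:
  Pos -1: 't' == 't'
  Pos -2: 'a' != 's' (stop)
LCS = "t" (length 1)


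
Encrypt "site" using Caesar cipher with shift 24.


Word: "site"
Shift: 24
Each letter → (letter + shift) mod 26:
  's' (18) + 24 = 16 → 'q'
  'i' (8) + 24 = 6 → 'g'
  't' (19) + 24 = 17 → 'r'
  'e' (4) + 24 = 2 → 'c'
Result = "qgrc"


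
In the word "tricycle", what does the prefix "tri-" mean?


Prefix: tri-
Example: tricycle = tri- + cycle
Meaning = three


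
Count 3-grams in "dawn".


Word: "dawn" (length 4)
Number of 3-grams = length - 3 + 1 = 4 - 3 + 1
= 2


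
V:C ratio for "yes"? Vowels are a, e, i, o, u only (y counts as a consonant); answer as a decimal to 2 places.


Word: "yes"
Vowels (a,e,i,o,u): 1
Consonants: 2
Ratio = 1/2
= 0.50


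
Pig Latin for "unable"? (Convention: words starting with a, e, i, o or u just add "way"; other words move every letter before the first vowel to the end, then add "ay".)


Word: "unable"
Starts with vowel → add 'way'
Pig Latin = "unableway"


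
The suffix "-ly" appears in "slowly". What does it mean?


Suffix: -ly
Example: slowly = slow + -ly
Meaning = in a manner


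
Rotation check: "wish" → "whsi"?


Word: "wish", Candidate: "whsi"
Method: check if candidate is substring of word+word
"wishwish" contains "whsi"? No
Is rotation = No


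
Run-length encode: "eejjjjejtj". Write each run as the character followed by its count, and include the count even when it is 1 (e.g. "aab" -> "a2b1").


String: "eejjjjejtj"
Scanning for consecutive runs:
  'e' x 2
  'j' x 4
  'e' x 1
  'j' x 1
  't' x 1
  'j' x 1
RLE = "e2j4e1j1t1j1"


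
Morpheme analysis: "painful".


Word: "painful"
Morphemes: pain + -ful
Each morpheme carries meaning
= 2 morphemes


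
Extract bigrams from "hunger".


Word: "hunger" (length 6)
Number of bigrams = 6 - 2 + 1 = 5
  Position 0: "hu"
  Position 1: "un"
  Position 2: "ng"
  Position 3: "ge"
  Position 4: "er"
Bigrams = "hu", "un", "ng", "ge", "er"


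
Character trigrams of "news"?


Word: "news" (length 4)
Number of trigrams = 4 - 3 + 1 = 2
  Position 0: "new"
  Position 1: "ews"
Trigrams = "new", "ews"


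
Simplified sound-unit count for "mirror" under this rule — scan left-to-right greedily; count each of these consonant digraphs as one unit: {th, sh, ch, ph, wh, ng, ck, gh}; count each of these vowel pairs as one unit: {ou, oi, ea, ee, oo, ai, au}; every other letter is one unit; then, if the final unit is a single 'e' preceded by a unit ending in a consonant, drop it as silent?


Word: "mirror" (6 letters)
Left-to-right scan:
  [1] 'm' (letter)
  [2] 'i' (letter)
  [3] 'r' (letter)
  [4] 'r' (letter)
  [5] 'o' (letter)
  [6] 'r' (letter)
Units from scan: 6
Sound units = 6 units


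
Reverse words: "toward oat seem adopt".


Original: "toward oat seem adopt"
Words (1..n): toward | oat | seem | adopt
Reversed (n..1): adopt | seem | oat | toward
Result = "adopt seem oat toward"


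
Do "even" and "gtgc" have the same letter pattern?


Pattern of "even": [0, 1, 0, 2]
Pattern of "gtgc": [0, 1, 0, 2]
Patterns match
Same pattern = Yes


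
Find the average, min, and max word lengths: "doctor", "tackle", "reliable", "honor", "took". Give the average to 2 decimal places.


Lengths: "doctor"=6, "tackle"=6, "reliable"=8, "honor"=5, "took"=4
Sum = 29, Count = 5
Average = 29/5 = 5.80
= avg=5.80, min=4, max=8


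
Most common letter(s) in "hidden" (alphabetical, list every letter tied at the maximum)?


Word: "hidden"
Letter counts:
  'd': 2
  'e': 1
  'h': 1
  'i': 1
  'n': 1
Maximum count = 2
Most frequent = 'd' (2 times each)


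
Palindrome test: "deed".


Word: "deed"
Reversed: "deed"
Forward == Backward? deed == deed
Palindrome = Yes


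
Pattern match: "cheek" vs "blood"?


Pattern of "cheek": [0, 1, 2, 2, 3]
Pattern of "blood": [0, 1, 2, 2, 3]
Patterns match
Same pattern = Yes


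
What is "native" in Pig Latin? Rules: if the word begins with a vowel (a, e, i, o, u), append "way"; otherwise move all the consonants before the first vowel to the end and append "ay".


Word: "native"
Starts with consonant(s) → move to end, add 'ay'
Consonant cluster: "n"
Pig Latin = "ativenay"


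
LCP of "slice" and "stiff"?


Word 1: "slice"
Word 2: "stiff"
Comparing from start:
  Pos 0: 's' == 's'
  Pos 1: 'l' != 't' (stop)
LCP = "s" (length 1)


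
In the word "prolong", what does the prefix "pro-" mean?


Prefix: pro-
As in: prolong -> pro- + long
Meaning = forward / in favor of


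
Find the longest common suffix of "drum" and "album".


Word 1: "drum"
Word 2: "album"
Comparing from end:
  Pos -1: 'm' == 'm'
  Pos -2: 'u' == 'u'
  Pos -3: 'r' != 'b' (stop)
LCS = "um" (length 2)


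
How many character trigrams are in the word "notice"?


Word: "notice" (length 6)
Number of 3-grams = length - 3 + 1 = 6 - 3 + 1
= 4


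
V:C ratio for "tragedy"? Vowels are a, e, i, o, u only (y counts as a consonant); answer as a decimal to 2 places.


Word: "tragedy"
Vowels (a,e,i,o,u): 2
Consonants: 5
Ratio = 2/5
= 0.40


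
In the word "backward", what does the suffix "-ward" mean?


Suffix: -ward
As in: backward -> back + -ward
Meaning = in the direction of


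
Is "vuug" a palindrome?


Word: "vuug"
Reversed: "guuv"
Forward == Backward? vuug != guuv
Palindrome = No


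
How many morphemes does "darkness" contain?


Word: "darkness"
Morphemes: dark | -ness
Each morpheme carries meaning
= 2 morphemes


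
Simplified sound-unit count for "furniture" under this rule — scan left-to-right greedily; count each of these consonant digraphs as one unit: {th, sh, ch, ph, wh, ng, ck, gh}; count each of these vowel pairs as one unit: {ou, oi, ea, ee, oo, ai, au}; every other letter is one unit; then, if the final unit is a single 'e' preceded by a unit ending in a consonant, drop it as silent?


Word: "furniture" (9 letters)
Left-to-right scan:
  1. 'f' (letter)
  2. 'u' (letter)
  3. 'r' (letter)
  4. 'n' (letter)
  5. 'i' (letter)
  6. 't' (letter)
  7. 'u' (letter)
  8. 'r' (letter)
  9. 'e' (letter)
Units from scan: 9
Final unit is 'e' after a consonant -> drop as silent (-1)
Sound units = 8 units


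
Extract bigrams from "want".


Word: "want" (length 4)
Number of bigrams = 4 - 2 + 1 = 3
  Position 0: "wa"
  Position 1: "an"
  Position 2: "nt"
Bigrams = "wa", "an", "nt"


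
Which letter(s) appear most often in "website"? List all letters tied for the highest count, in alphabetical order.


Word: "website"
Letter counts:
  'b': 1
  'e': 2
  'i': 1
  's': 1
  't': 1
  'w': 1
Maximum count = 2
Most frequent = 'e' (2 times each)


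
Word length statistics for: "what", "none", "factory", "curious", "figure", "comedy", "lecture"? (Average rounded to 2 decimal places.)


Lengths: "what"=4, "none"=4, "factory"=7, "curious"=7, "figure"=6, "comedy"=6, "lecture"=7
Sum = 41, Count = 7
Average = 41/7 = 5.86
= avg=5.86, min=4, max=7


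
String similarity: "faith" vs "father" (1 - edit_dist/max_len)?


Word 1: "faith" (length 5)
Word 2: "father" (length 6)
One optimal edit sequence:
  1. keep 'f'
  2. keep 'a'
  3. delete 'i'  (+1)
  4. keep 't'
  5. keep 'h'
  6. insert 'e'  (+1)
  7. insert 'r'  (+1)
Edit distance = 3
Max length = max(5, 6) = 6
Similarity = 1 - 3/6
= 0.5000


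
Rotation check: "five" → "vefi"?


Word: "five", Candidate: "vefi"
Method: check if candidate is substring of word+word
"fivefive" contains "vefi"? Yes
Is rotation = Yes


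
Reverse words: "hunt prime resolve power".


Original: "hunt prime resolve power"
Words (1..n): hunt | prime | resolve | power
Reversed (n..1): power | resolve | prime | hunt
Result = "power resolve prime hunt"


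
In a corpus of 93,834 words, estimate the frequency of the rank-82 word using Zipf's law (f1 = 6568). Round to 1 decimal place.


Zipf's law: f(r) = f(1) / r
f(1) = 6568
f(82) = 6568 / 82
= 80.1 occurrences


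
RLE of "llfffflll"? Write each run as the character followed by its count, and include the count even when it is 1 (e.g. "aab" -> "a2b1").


String: "llfffflll"
Scanning for consecutive runs:
  'l' x 2
  'f' x 4
  'l' x 3
RLE = "l2f4l3"


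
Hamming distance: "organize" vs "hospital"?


Comparing character by character (same length = 8):
  Pos 0: 'o' vs 'h' !=
  Pos 1: 'r' vs 'o' !=
  Pos 2: 'g' vs 's' !=
  Pos 3: 'a' vs 'p' !=
  Pos 4: 'n' vs 'i' !=
  Pos 5: 'i' vs 't' !=
  Pos 6: 'z' vs 'a' !=
  Pos 7: 'e' vs 'l' !=
Hamming distance = 8


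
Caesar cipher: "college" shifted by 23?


Word: "college"
Shift: 23
Each letter → (letter + shift) mod 26:
  'c' (2) + 23 = 25 → 'z'
  'o' (14) + 23 = 11 → 'l'
  'l' (11) + 23 = 8 → 'i'
  'l' (11) + 23 = 8 → 'i'
  'e' (4) + 23 = 1 → 'b'
  'g' (6) + 23 = 3 → 'd'
  'e' (4) + 23 = 1 → 'b'
Result = "zliibdb"


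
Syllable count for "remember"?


Word: "remember"
Syllable breakdown: re-mem-ber
Counting: 3 parts
= 3 syllables


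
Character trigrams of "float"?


Word: "float" (length 5)
Number of trigrams = 5 - 3 + 1 = 3
  Position 0: "flo"
  Position 1: "loa"
  Position 2: "oat"
Trigrams = "flo", "loa", "oat"


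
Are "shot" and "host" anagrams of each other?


Word 1: "shot" → sorted: host
Word 2: "host" → sorted: host
Same letters? host == host
Anagram = Yes


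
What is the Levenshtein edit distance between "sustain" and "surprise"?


Word 1: "sustain" (length 7)
Word 2: "surprise" (length 8)
One optimal edit sequence (insert/delete/substitute each cost 1):
  1. keep 's'
  2. keep 'u'
  3. substitute 's' -> 'r'  (+1)
  4. substitute 't' -> 'p'  (+1)
  5. substitute 'a' -> 'r'  (+1)
  6. keep 'i'
  7. insert 's'  (+1)
  8. substitute 'n' -> 'e'  (+1)
Total edit operations: 5
Edit distance = 5


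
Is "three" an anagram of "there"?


Word 1: "there" → sorted: eehrt
Word 2: "three" → sorted: eehrt
Same letters? eehrt == eehrt
Anagram = Yes


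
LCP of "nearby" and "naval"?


Word 1: "nearby"
Word 2: "naval"
Comparing from start:
  Pos 0: 'n' == 'n'
  Pos 1: 'e' != 'a' (stop)
LCP = "n" (length 1)


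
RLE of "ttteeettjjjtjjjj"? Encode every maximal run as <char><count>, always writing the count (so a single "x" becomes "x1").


String: "ttteeettjjjtjjjj"
Scanning for consecutive runs:
  't' x 3
  'e' x 3
  't' x 2
  'j' x 3
  't' x 1
  'j' x 4
RLE = "t3e3t2j3t1j4"


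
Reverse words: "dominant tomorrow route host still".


Original: "dominant tomorrow route host still"
Words (1..n): dominant | tomorrow | route | host | still
Reversed (n..1): still | host | route | tomorrow | dominant
Result = "still host route tomorrow dominant"


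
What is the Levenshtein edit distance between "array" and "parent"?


Word 1: "array" (length 5)
Word 2: "parent" (length 6)
One optimal edit sequence (insert/delete/substitute each cost 1):
  1. insert 'p'  (+1)
  2. keep 'a'
  3. keep 'r'
  4. substitute 'r' -> 'e'  (+1)
  5. substitute 'a' -> 'n'  (+1)
  6. substitute 'y' -> 't'  (+1)
Total edit operations: 4
Edit distance = 4


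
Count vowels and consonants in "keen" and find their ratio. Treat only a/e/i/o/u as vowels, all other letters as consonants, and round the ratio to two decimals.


Word: "keen"
Vowels (a,e,i,o,u): 2
Consonants: 2
Ratio = 2/2
= 1.00


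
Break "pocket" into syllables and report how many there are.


Word: "pocket"
Syllable breakdown: pock-et
Counting: 2 parts
= 2 syllables


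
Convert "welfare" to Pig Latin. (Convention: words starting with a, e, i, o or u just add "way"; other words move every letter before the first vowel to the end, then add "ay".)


Word: "welfare"
Starts with consonant(s) → move to end, add 'ay'
Consonant cluster: "w"
Pig Latin = "elfareway"


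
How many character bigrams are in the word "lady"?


Word: "lady" (length 4)
Number of 2-grams = length - 2 + 1 = 4 - 2 + 1
= 3


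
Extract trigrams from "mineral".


Word: "mineral" (length 7)
Number of trigrams = 7 - 3 + 1 = 5
  Position 0: "min"
  Position 1: "ine"
  Position 2: "ner"
  Position 3: "era"
  Position 4: "ral"
Trigrams = "min", "ine", "ner", "era", "ral"


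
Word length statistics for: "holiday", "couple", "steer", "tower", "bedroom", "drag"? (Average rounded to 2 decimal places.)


Lengths: "holiday"=7, "couple"=6, "steer"=5, "tower"=5, "bedroom"=7, "drag"=4
Sum = 34, Count = 6
Average = 34/6 = 5.67
= avg=5.67, min=4, max=7


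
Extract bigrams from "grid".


Word: "grid" (length 4)
Number of bigrams = 4 - 2 + 1 = 3
  Position 0: "gr"
  Position 1: "ri"
  Position 2: "id"
Bigrams = "gr", "ri", "id"


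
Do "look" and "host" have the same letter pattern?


Pattern of "look": [0, 1, 1, 2]
Pattern of "host": [0, 1, 2, 3]
Patterns do not match
Same pattern = No


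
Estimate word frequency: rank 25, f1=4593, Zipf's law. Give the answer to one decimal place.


Zipf's law: f(r) = f(1) / r
f(1) = 4593
f(25) = 4593 / 25
= 183.7 occurrences


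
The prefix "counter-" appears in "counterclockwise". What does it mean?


Prefix: counter-
Example: counterclockwise = counter- + clockwise
Meaning = against / opposite


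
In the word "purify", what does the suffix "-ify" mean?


Suffix: -ify
Example: purify = pure + -ify, with a spelling change
Meaning = to make


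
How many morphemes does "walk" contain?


Word: "walk"
Morphemes: walk
Each morpheme carries meaning
= 1 morpheme


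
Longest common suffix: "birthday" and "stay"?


Word 1: "birthday"
Word 2: "stay"
Comparing from end:
  Pos -1: 'y' == 'y'
  Pos -2: 'a' == 'a'
  Pos -3: 'd' != 't' (stop)
LCS = "ay" (length 2)


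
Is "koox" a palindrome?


Word: "koox"
Reversed: "xook"
Forward == Backward? koox != xook
Palindrome = No


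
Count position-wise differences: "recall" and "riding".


Comparing character by character (same length = 6):
  Pos 0: 'r' vs 'r' =
  Pos 1: 'e' vs 'i' !=
  Pos 2: 'c' vs 'd' !=
  Pos 3: 'a' vs 'i' !=
  Pos 4: 'l' vs 'n' !=
  Pos 5: 'l' vs 'g' !=
Hamming distance = 5


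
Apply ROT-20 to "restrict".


Word: "restrict"
Shift: 20
Each letter → (letter + shift) mod 26:
  'r' (17) + 20 = 11 → 'l'
  'e' (4) + 20 = 24 → 'y'
  's' (18) + 20 = 12 → 'm'
  't' (19) + 20 = 13 → 'n'
  'r' (17) + 20 = 11 → 'l'
  'i' (8) + 20 = 2 → 'c'
  'c' (2) + 20 = 22 → 'w'
  't' (19) + 20 = 13 → 'n'
Result = "lymnlcwn"


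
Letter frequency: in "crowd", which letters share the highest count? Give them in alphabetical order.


Word: "crowd"
Letter counts:
  'c': 1
  'd': 1
  'o': 1
  'r': 1
  'w': 1
Maximum count = 1
Most frequent = 'c', 'd', 'o', 'r', 'w' (1 time each)


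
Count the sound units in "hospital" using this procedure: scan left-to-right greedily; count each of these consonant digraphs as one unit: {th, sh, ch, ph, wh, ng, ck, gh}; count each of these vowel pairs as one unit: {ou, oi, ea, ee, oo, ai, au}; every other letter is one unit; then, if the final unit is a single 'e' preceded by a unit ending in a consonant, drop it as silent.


Word: "hospital" (8 letters)
Left-to-right scan:
  (1) 'h' (letter)
  (2) 'o' (letter)
  (3) 's' (letter)
  (4) 'p' (letter)
  (5) 'i' (letter)
  (6) 't' (letter)
  (7) 'a' (letter)
  (8) 'l' (letter)
Units from scan: 8
Sound units = 8 units


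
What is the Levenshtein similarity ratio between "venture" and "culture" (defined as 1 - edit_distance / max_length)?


Word 1: "venture" (length 7)
Word 2: "culture" (length 7)
One optimal edit sequence:
  1. substitute 'v' -> 'c'  (+1)
  2. substitute 'e' -> 'u'  (+1)
  3. substitute 'n' -> 'l'  (+1)
  4. keep 't'
  5. keep 'u'
  6. keep 'r'
  7. keep 'e'
Edit distance = 3
Max length = max(7, 7) = 7
Similarity = 1 - 3/7
= 0.5714


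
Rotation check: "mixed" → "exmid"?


Word: "mixed", Candidate: "exmid"
Method: check if candidate is substring of word+word
"mixedmixed" contains "exmid"? No
Is rotation = No


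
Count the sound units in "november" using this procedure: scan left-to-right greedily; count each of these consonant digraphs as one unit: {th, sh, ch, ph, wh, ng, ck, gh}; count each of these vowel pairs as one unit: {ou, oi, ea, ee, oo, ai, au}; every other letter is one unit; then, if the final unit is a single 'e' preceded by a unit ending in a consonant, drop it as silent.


Word: "november" (8 letters)
Left-to-right scan:
  (1) 'n' (letter)
  (2) 'o' (letter)
  (3) 'v' (letter)
  (4) 'e' (letter)
  (5) 'm' (letter)
  (6) 'b' (letter)
  (7) 'e' (letter)
  (8) 'r' (letter)
Units from scan: 8
Sound units = 8 units


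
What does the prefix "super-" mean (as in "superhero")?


Prefix: super-
Example: superhero (super- + hero)
Meaning = above / beyond


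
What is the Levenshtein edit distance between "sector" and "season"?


Word 1: "sector" (length 6)
Word 2: "season" (length 6)
One optimal edit sequence (insert/delete/substitute each cost 1):
  1. keep 's'
  2. keep 'e'
  3. substitute 'c' -> 'a'  (+1)
  4. substitute 't' -> 's'  (+1)
  5. keep 'o'
  6. substitute 'r' -> 'n'  (+1)
Total edit operations: 3
Edit distance = 3


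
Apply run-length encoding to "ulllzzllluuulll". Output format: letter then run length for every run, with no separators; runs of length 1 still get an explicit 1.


String: "ulllzzllluuulll"
Scanning for consecutive runs:
  'u' x 1
  'l' x 3
  'z' x 2
  'l' x 3
  'u' x 3
  'l' x 3
RLE = "u1l3z2l3u3l3"


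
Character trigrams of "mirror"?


Word: "mirror" (length 6)
Number of trigrams = 6 - 3 + 1 = 4
  Position 0: "mir"
  Position 1: "irr"
  Position 2: "rro"
  Position 3: "ror"
Trigrams = "mir", "irr", "rro", "ror"


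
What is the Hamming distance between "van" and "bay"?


Comparing character by character (same length = 3):
  Pos 0: 'v' vs 'b' !=
  Pos 1: 'a' vs 'a' =
  Pos 2: 'n' vs 'y' !=
Hamming distance = 2


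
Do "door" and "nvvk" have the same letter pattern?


Pattern of "door": [0, 1, 1, 2]
Pattern of "nvvk": [0, 1, 1, 2]
Patterns match
Same pattern = Yes


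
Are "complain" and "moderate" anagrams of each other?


Word 1: "complain" → sorted: acilmnop
Word 2: "moderate" → sorted: adeemort
Same letters? acilmnop != adeemort
Anagram = No


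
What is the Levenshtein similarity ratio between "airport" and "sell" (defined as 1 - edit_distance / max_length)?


Word 1: "airport" (length 7)
Word 2: "sell" (length 4)
One optimal edit sequence:
  1. delete 'a'  (+1)
  2. delete 'i'  (+1)
  3. delete 'r'  (+1)
  4. substitute 'p' -> 's'  (+1)
  5. substitute 'o' -> 'e'  (+1)
  6. substitute 'r' -> 'l'  (+1)
  7. substitute 't' -> 'l'  (+1)
Edit distance = 7
Max length = max(7, 4) = 7
Similarity = 1 - 7/7
= 0.0000


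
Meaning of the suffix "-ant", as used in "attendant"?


Suffix: -ant
As in: attendant -> attend + -ant
Meaning = one who / that which


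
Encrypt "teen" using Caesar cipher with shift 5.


Word: "teen"
Shift: 5
Each letter → (letter + shift) mod 26:
  't' (19) + 5 = 24 → 'y'
  'e' (4) + 5 = 9 → 'j'
  'e' (4) + 5 = 9 → 'j'
  'n' (13) + 5 = 18 → 's'
Result = "yjjs"


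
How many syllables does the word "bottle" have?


Word: "bottle"
Syllable breakdown: bot | tle
Counting: 2 parts
= 2 syllables


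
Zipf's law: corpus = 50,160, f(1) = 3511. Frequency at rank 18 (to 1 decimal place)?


Zipf's law: f(r) = f(1) / r
f(1) = 3511
f(18) = 3511 / 18
= 195.1 occurrences


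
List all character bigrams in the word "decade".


Word: "decade" (length 6)
Number of bigrams = 6 - 2 + 1 = 5
  Position 0: "de"
  Position 1: "ec"
  Position 2: "ca"
  Position 3: "ad"
  Position 4: "de"
Bigrams = "de", "ec", "ca", "ad", "de"


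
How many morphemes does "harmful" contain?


Word: "harmful"
Morphemes: harm + -ful
Each morpheme carries meaning
= 2 morphemes


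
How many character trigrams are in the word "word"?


Word: "word" (length 4)
Number of 3-grams = length - 3 + 1 = 4 - 3 + 1
= 2


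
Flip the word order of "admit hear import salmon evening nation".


Original: "admit hear import salmon evening nation"
Words (1..n): admit | hear | import | salmon | evening | nation
Reversed (n..1): nation | evening | salmon | import | hear | admit
Result = "nation evening salmon import hear admit"


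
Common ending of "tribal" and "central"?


Word 1: "tribal"
Word 2: "central"
Comparing from end:
  Pos -1: 'l' == 'l'
  Pos -2: 'a' == 'a'
  Pos -3: 'b' != 'r' (stop)
LCS = "al" (length 2)


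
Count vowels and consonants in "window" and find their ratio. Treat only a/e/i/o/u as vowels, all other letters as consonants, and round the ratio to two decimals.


Word: "window"
Vowels (a,e,i,o,u): 2
Consonants: 4
Ratio = 2/4
= 0.50


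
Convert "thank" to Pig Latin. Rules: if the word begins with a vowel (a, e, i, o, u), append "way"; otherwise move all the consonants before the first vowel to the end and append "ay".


Word: "thank"
Starts with consonant(s) → move to end, add 'ay'
Consonant cluster: "th"
Pig Latin = "ankthay"


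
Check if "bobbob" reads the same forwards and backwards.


Word: "bobbob"
Reversed: "bobbob"
Forward == Backward? bobbob == bobbob
Palindrome = Yes


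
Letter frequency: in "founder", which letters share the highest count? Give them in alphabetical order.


Word: "founder"
Letter counts:
  'd': 1
  'e': 1
  'f': 1
  'n': 1
  'o': 1
  'r': 1
  'u': 1
Maximum count = 1
Most frequent = 'd', 'e', 'f', 'n', 'o', 'r', 'u' (1 time each)


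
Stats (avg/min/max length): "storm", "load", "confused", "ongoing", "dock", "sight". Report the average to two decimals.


Lengths: "storm"=5, "load"=4, "confused"=8, "ongoing"=7, "dock"=4, "sight"=5
Sum = 33, Count = 6
Average = 33/6 = 5.50
= avg=5.50, min=4, max=8


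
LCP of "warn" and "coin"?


Word 1: "warn"
Word 2: "coin"
Comparing from start:
  Pos 0: 'w' != 'c' (stop)
LCP = "" (length 0)


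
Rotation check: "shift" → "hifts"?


Word: "shift", Candidate: "hifts"
Method: check if candidate is substring of word+word
"shiftshift" contains "hifts"? Yes
Is rotation = Yes


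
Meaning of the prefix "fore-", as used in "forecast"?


Prefix: fore-
Example: forecast = fore- + cast
Meaning = before


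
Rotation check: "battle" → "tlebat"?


Word: "battle", Candidate: "tlebat"
Method: check if candidate is substring of word+word
"battlebattle" contains "tlebat"? Yes
Is rotation = Yes


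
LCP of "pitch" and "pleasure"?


Word 1: "pitch"
Word 2: "pleasure"
Comparing from start:
  Pos 0: 'p' == 'p'
  Pos 1: 'i' != 'l' (stop)
LCP = "p" (length 1)


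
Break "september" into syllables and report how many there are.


Word: "september"
Syllable breakdown: sep / tem / ber
Counting: 3 parts
= 3 syllables


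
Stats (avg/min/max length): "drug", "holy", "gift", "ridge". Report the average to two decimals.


Lengths: "drug"=4, "holy"=4, "gift"=4, "ridge"=5
Sum = 17, Count = 4
Average = 17/4 = 4.25
= avg=4.25, min=4, max=5


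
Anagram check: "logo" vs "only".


Word 1: "logo" → sorted: gloo
Word 2: "only" → sorted: lnoy
Same letters? gloo != lnoy
Anagram = No


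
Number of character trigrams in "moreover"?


Word: "moreover" (length 8)
Number of 3-grams = length - 3 + 1 = 8 - 3 + 1
= 6


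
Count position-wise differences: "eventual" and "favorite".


Comparing character by character (same length = 8):
  Pos 0: 'e' vs 'f' !=
  Pos 1: 'v' vs 'a' !=
  Pos 2: 'e' vs 'v' !=
  Pos 3: 'n' vs 'o' !=
  Pos 4: 't' vs 'r' !=
  Pos 5: 'u' vs 'i' !=
  Pos 6: 'a' vs 't' !=
  Pos 7: 'l' vs 'e' !=
Hamming distance = 8


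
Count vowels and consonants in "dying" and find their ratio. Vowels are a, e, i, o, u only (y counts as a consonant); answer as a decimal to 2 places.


Word: "dying"
Vowels (a,e,i,o,u): 1
Consonants: 4
Ratio = 1/4
= 0.25


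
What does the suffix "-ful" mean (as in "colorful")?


Suffix: -ful
Example: colorful (color + -ful)
Meaning = full of


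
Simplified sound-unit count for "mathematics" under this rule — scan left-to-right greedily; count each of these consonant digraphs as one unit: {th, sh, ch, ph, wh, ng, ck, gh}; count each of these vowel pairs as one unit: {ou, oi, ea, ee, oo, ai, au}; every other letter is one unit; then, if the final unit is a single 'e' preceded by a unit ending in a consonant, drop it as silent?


Word: "mathematics" (11 letters)
Left-to-right scan:
  [1] 'm' (letter)
  [2] 'a' (letter)
  [3] 'th' (digraph)
  [4] 'e' (letter)
  [5] 'm' (letter)
  [6] 'a' (letter)
  [7] 't' (letter)
  [8] 'i' (letter)
  [9] 'c' (letter)
  [10] 's' (letter)
Units from scan: 10
Sound units = 10 units


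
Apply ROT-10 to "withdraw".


Word: "withdraw"
Shift: 10
Each letter → (letter + shift) mod 26:
  'w' (22) + 10 = 6 → 'g'
  'i' (8) + 10 = 18 → 's'
  't' (19) + 10 = 3 → 'd'
  'h' (7) + 10 = 17 → 'r'
  'd' (3) + 10 = 13 → 'n'
  'r' (17) + 10 = 1 → 'b'
  'a' (0) + 10 = 10 → 'k'
  'w' (22) + 10 = 6 → 'g'
Result = "gsdrnbkg"


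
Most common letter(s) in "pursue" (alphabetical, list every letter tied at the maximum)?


Word: "pursue"
Letter counts:
  'e': 1
  'p': 1
  'r': 1
  's': 1
  'u': 2
Maximum count = 2
Most frequent = 'u' (2 times each)


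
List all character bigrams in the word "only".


Word: "only" (length 4)
Number of bigrams = 4 - 2 + 1 = 3
  Position 0: "on"
  Position 1: "nl"
  Position 2: "ly"
Bigrams = "on", "nl", "ly"


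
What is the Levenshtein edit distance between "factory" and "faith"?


Word 1: "factory" (length 7)
Word 2: "faith" (length 5)
One optimal edit sequence (insert/delete/substitute each cost 1):
  1. keep 'f'
  2. keep 'a'
  3. substitute 'c' -> 'i'  (+1)
  4. keep 't'
  5. delete 'o'  (+1)
  6. delete 'r'  (+1)
  7. substitute 'y' -> 'h'  (+1)
Total edit operations: 4
Edit distance = 4


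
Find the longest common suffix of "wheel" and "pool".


Word 1: "wheel"
Word 2: "pool"
Comparing from end:
  Pos -1: 'l' == 'l'
  Pos -2: 'e' != 'o' (stop)
LCS = "l" (length 1)


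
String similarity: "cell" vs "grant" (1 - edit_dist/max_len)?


Word 1: "cell" (length 4)
Word 2: "grant" (length 5)
One optimal edit sequence:
  1. insert 'g'  (+1)
  2. substitute 'c' -> 'r'  (+1)
  3. substitute 'e' -> 'a'  (+1)
  4. substitute 'l' -> 'n'  (+1)
  5. substitute 'l' -> 't'  (+1)
Edit distance = 5
Max length = max(4, 5) = 5
Similarity = 1 - 5/5
= 0.0000


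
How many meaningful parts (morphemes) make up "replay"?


Word: "replay"
Morphemes: re- / play
Each morpheme carries meaning
= 2 morphemes


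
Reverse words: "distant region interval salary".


Original: "distant region interval salary"
Words (1..n): distant | region | interval | salary
Reversed (n..1): salary | interval | region | distant
Result = "salary interval region distant"


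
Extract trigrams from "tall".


Word: "tall" (length 4)
Number of trigrams = 4 - 3 + 1 = 2
  Position 0: "tal"
  Position 1: "all"
Trigrams = "tal", "all"


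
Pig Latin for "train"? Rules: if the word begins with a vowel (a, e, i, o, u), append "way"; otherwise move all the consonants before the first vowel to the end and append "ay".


Word: "train"
Starts with consonant(s) → move to end, add 'ay'
Consonant cluster: "tr"
Pig Latin = "aintray"


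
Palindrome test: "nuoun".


Word: "nuoun"
Reversed: "nuoun"
Forward == Backward? nuoun == nuoun
Palindrome = Yes


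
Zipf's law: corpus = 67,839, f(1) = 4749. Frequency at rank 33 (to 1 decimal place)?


Zipf's law: f(r) = f(1) / r
f(1) = 4749
f(33) = 4749 / 33
= 143.9 occurrences


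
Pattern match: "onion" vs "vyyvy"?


Pattern of "onion": [0, 1, 2, 0, 1]
Pattern of "vyyvy": [0, 1, 1, 0, 1]
Patterns do not match
Same pattern = No


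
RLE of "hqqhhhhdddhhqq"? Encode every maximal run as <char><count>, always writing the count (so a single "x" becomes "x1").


String: "hqqhhhhdddhhqq"
Scanning for consecutive runs:
  'h' x 1
  'q' x 2
  'h' x 4
  'd' x 3
  'h' x 2
  'q' x 2
RLE = "h1q2h4d3h2q2"


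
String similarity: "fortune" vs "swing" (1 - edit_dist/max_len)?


Word 1: "fortune" (length 7)
Word 2: "swing" (length 5)
One optimal edit sequence:
  1. delete 'f'  (+1)
  2. delete 'o'  (+1)
  3. substitute 'r' -> 's'  (+1)
  4. substitute 't' -> 'w'  (+1)
  5. substitute 'u' -> 'i'  (+1)
  6. keep 'n'
  7. substitute 'e' -> 'g'  (+1)
Edit distance = 6
Max length = max(7, 5) = 7
Similarity = 1 - 6/7
= 0.1429


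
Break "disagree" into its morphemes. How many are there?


Word: "disagree"
Morphemes: dis- + agree
Each morpheme carries meaning
= 2 morphemes


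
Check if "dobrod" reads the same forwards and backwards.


Word: "dobrod"
Reversed: "dorbod"
Forward == Backward? dobrod != dorbod
Palindrome = No


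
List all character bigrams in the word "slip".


Word: "slip" (length 4)
Number of bigrams = 4 - 2 + 1 = 3
  Position 0: "sl"
  Position 1: "li"
  Position 2: "ip"
Bigrams = "sl", "li", "ip"


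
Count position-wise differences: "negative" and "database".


Comparing character by character (same length = 8):
  Pos 0: 'n' vs 'd' !=
  Pos 1: 'e' vs 'a' !=
  Pos 2: 'g' vs 't' !=
  Pos 3: 'a' vs 'a' =
  Pos 4: 't' vs 'b' !=
  Pos 5: 'i' vs 'a' !=
  Pos 6: 'v' vs 's' !=
  Pos 7: 'e' vs 'e' =
Hamming distance = 6


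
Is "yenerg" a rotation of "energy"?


Word: "energy", Candidate: "yenerg"
Method: check if candidate is substring of word+word
"energyenergy" contains "yenerg"? Yes
Is rotation = Yes


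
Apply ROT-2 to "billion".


Word: "billion"
Shift: 2
Each letter → (letter + shift) mod 26:
  'b' (1) + 2 = 3 → 'd'
  'i' (8) + 2 = 10 → 'k'
  'l' (11) + 2 = 13 → 'n'
  'l' (11) + 2 = 13 → 'n'
  'i' (8) + 2 = 10 → 'k'
  'o' (14) + 2 = 16 → 'q'
  'n' (13) + 2 = 15 → 'p'
Result = "dknnkqp"


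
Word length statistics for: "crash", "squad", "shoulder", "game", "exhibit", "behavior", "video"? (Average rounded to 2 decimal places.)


Lengths: "crash"=5, "squad"=5, "shoulder"=8, "game"=4, "exhibit"=7, "behavior"=8, "video"=5
Sum = 42, Count = 7
Average = 42/7 = 6.00
= avg=6.00, min=4, max=8


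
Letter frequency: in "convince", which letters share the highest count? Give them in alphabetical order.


Word: "convince"
Letter counts:
  'c': 2
  'e': 1
  'i': 1
  'n': 2
  'o': 1
  'v': 1
Maximum count = 2
Most frequent = 'c', 'n' (2 times each)


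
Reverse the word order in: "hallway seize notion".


Original: "hallway seize notion"
Words (1..n): hallway | seize | notion
Reversed (n..1): notion | seize | hallway
Result = "notion seize hallway"
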